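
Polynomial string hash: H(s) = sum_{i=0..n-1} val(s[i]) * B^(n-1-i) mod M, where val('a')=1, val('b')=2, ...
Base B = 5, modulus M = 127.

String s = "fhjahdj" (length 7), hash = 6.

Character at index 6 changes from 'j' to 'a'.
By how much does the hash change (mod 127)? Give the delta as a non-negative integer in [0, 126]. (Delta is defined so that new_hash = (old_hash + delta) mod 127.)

Answer: 118

Derivation:
Delta formula: (val(new) - val(old)) * B^(n-1-k) mod M
  val('a') - val('j') = 1 - 10 = -9
  B^(n-1-k) = 5^0 mod 127 = 1
  Delta = -9 * 1 mod 127 = 118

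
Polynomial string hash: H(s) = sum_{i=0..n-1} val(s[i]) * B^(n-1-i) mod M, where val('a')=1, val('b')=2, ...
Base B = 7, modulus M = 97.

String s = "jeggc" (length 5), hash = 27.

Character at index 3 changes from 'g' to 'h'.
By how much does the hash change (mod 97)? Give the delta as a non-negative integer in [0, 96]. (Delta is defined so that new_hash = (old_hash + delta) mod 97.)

Answer: 7

Derivation:
Delta formula: (val(new) - val(old)) * B^(n-1-k) mod M
  val('h') - val('g') = 8 - 7 = 1
  B^(n-1-k) = 7^1 mod 97 = 7
  Delta = 1 * 7 mod 97 = 7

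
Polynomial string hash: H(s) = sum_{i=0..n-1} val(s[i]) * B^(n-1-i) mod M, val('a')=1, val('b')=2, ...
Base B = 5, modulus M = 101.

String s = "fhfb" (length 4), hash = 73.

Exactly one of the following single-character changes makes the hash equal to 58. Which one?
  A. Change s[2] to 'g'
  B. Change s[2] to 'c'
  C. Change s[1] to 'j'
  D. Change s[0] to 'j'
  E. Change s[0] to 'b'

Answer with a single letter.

Option A: s[2]='f'->'g', delta=(7-6)*5^1 mod 101 = 5, hash=73+5 mod 101 = 78
Option B: s[2]='f'->'c', delta=(3-6)*5^1 mod 101 = 86, hash=73+86 mod 101 = 58 <-- target
Option C: s[1]='h'->'j', delta=(10-8)*5^2 mod 101 = 50, hash=73+50 mod 101 = 22
Option D: s[0]='f'->'j', delta=(10-6)*5^3 mod 101 = 96, hash=73+96 mod 101 = 68
Option E: s[0]='f'->'b', delta=(2-6)*5^3 mod 101 = 5, hash=73+5 mod 101 = 78

Answer: B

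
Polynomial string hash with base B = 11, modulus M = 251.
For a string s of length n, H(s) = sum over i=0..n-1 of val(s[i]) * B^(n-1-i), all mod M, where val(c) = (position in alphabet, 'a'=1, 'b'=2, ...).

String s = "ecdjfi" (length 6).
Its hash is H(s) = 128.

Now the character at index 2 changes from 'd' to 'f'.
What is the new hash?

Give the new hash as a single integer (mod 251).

Answer: 29

Derivation:
val('d') = 4, val('f') = 6
Position k = 2, exponent = n-1-k = 3
B^3 mod M = 11^3 mod 251 = 76
Delta = (6 - 4) * 76 mod 251 = 152
New hash = (128 + 152) mod 251 = 29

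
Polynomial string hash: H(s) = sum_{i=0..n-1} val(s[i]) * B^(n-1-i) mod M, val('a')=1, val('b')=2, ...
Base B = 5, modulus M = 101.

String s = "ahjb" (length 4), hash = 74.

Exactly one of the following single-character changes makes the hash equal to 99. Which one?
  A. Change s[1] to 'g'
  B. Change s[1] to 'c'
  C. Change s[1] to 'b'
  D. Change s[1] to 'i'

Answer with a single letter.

Answer: D

Derivation:
Option A: s[1]='h'->'g', delta=(7-8)*5^2 mod 101 = 76, hash=74+76 mod 101 = 49
Option B: s[1]='h'->'c', delta=(3-8)*5^2 mod 101 = 77, hash=74+77 mod 101 = 50
Option C: s[1]='h'->'b', delta=(2-8)*5^2 mod 101 = 52, hash=74+52 mod 101 = 25
Option D: s[1]='h'->'i', delta=(9-8)*5^2 mod 101 = 25, hash=74+25 mod 101 = 99 <-- target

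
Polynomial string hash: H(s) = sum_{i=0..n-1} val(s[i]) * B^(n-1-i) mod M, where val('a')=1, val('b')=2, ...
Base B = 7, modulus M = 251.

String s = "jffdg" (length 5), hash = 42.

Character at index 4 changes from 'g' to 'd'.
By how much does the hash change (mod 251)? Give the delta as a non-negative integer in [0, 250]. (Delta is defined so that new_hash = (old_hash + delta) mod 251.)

Delta formula: (val(new) - val(old)) * B^(n-1-k) mod M
  val('d') - val('g') = 4 - 7 = -3
  B^(n-1-k) = 7^0 mod 251 = 1
  Delta = -3 * 1 mod 251 = 248

Answer: 248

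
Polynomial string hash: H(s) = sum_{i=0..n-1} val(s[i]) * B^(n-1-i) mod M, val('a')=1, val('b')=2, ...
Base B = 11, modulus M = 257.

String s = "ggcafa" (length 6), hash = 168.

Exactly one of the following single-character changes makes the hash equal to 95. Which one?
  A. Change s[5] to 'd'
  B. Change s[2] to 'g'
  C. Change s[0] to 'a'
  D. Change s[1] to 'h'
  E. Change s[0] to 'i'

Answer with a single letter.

Answer: B

Derivation:
Option A: s[5]='a'->'d', delta=(4-1)*11^0 mod 257 = 3, hash=168+3 mod 257 = 171
Option B: s[2]='c'->'g', delta=(7-3)*11^3 mod 257 = 184, hash=168+184 mod 257 = 95 <-- target
Option C: s[0]='g'->'a', delta=(1-7)*11^5 mod 257 = 14, hash=168+14 mod 257 = 182
Option D: s[1]='g'->'h', delta=(8-7)*11^4 mod 257 = 249, hash=168+249 mod 257 = 160
Option E: s[0]='g'->'i', delta=(9-7)*11^5 mod 257 = 81, hash=168+81 mod 257 = 249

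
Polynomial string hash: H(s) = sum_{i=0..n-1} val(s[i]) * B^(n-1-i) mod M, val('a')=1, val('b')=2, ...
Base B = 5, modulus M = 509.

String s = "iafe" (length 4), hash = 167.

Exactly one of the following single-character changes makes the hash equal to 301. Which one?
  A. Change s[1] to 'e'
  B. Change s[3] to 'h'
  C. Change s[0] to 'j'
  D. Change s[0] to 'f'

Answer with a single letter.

Option A: s[1]='a'->'e', delta=(5-1)*5^2 mod 509 = 100, hash=167+100 mod 509 = 267
Option B: s[3]='e'->'h', delta=(8-5)*5^0 mod 509 = 3, hash=167+3 mod 509 = 170
Option C: s[0]='i'->'j', delta=(10-9)*5^3 mod 509 = 125, hash=167+125 mod 509 = 292
Option D: s[0]='i'->'f', delta=(6-9)*5^3 mod 509 = 134, hash=167+134 mod 509 = 301 <-- target

Answer: D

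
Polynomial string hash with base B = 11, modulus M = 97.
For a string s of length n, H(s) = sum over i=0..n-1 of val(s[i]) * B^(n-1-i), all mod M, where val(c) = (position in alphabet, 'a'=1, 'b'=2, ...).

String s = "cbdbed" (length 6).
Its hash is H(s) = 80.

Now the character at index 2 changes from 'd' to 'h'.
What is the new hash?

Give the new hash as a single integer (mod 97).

Answer: 69

Derivation:
val('d') = 4, val('h') = 8
Position k = 2, exponent = n-1-k = 3
B^3 mod M = 11^3 mod 97 = 70
Delta = (8 - 4) * 70 mod 97 = 86
New hash = (80 + 86) mod 97 = 69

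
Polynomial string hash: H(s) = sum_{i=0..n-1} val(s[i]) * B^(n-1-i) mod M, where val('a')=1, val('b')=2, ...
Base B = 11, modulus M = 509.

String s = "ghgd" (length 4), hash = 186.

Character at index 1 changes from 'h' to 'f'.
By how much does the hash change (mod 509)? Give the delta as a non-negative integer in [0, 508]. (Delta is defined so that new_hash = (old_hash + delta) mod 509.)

Delta formula: (val(new) - val(old)) * B^(n-1-k) mod M
  val('f') - val('h') = 6 - 8 = -2
  B^(n-1-k) = 11^2 mod 509 = 121
  Delta = -2 * 121 mod 509 = 267

Answer: 267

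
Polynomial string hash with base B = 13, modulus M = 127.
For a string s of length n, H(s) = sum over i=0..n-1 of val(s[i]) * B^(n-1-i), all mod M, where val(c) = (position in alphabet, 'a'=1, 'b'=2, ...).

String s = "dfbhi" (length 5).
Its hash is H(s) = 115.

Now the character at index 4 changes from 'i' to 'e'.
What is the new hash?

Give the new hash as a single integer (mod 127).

Answer: 111

Derivation:
val('i') = 9, val('e') = 5
Position k = 4, exponent = n-1-k = 0
B^0 mod M = 13^0 mod 127 = 1
Delta = (5 - 9) * 1 mod 127 = 123
New hash = (115 + 123) mod 127 = 111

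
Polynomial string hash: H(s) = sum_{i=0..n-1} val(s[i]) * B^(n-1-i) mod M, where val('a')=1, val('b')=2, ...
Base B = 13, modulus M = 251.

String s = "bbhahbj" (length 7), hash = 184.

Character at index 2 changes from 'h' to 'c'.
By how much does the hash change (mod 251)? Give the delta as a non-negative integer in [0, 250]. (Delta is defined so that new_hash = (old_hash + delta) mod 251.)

Delta formula: (val(new) - val(old)) * B^(n-1-k) mod M
  val('c') - val('h') = 3 - 8 = -5
  B^(n-1-k) = 13^4 mod 251 = 198
  Delta = -5 * 198 mod 251 = 14

Answer: 14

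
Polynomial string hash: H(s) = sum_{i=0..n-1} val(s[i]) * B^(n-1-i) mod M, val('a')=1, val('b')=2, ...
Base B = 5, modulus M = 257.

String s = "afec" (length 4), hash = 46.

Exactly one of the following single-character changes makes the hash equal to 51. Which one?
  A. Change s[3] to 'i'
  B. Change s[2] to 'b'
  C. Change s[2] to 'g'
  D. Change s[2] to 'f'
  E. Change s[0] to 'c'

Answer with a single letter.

Answer: D

Derivation:
Option A: s[3]='c'->'i', delta=(9-3)*5^0 mod 257 = 6, hash=46+6 mod 257 = 52
Option B: s[2]='e'->'b', delta=(2-5)*5^1 mod 257 = 242, hash=46+242 mod 257 = 31
Option C: s[2]='e'->'g', delta=(7-5)*5^1 mod 257 = 10, hash=46+10 mod 257 = 56
Option D: s[2]='e'->'f', delta=(6-5)*5^1 mod 257 = 5, hash=46+5 mod 257 = 51 <-- target
Option E: s[0]='a'->'c', delta=(3-1)*5^3 mod 257 = 250, hash=46+250 mod 257 = 39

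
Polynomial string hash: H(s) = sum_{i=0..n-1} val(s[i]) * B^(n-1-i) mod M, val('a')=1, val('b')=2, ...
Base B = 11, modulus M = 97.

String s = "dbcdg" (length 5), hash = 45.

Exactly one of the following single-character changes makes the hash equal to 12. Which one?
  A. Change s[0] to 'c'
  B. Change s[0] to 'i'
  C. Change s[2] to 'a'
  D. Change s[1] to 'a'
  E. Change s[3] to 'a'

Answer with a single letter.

Answer: E

Derivation:
Option A: s[0]='d'->'c', delta=(3-4)*11^4 mod 97 = 6, hash=45+6 mod 97 = 51
Option B: s[0]='d'->'i', delta=(9-4)*11^4 mod 97 = 67, hash=45+67 mod 97 = 15
Option C: s[2]='c'->'a', delta=(1-3)*11^2 mod 97 = 49, hash=45+49 mod 97 = 94
Option D: s[1]='b'->'a', delta=(1-2)*11^3 mod 97 = 27, hash=45+27 mod 97 = 72
Option E: s[3]='d'->'a', delta=(1-4)*11^1 mod 97 = 64, hash=45+64 mod 97 = 12 <-- target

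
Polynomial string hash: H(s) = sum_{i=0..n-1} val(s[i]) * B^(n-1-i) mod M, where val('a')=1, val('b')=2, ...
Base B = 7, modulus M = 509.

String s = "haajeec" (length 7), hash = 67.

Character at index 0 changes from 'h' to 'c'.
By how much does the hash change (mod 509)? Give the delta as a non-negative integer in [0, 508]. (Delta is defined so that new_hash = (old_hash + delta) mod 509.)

Answer: 159

Derivation:
Delta formula: (val(new) - val(old)) * B^(n-1-k) mod M
  val('c') - val('h') = 3 - 8 = -5
  B^(n-1-k) = 7^6 mod 509 = 70
  Delta = -5 * 70 mod 509 = 159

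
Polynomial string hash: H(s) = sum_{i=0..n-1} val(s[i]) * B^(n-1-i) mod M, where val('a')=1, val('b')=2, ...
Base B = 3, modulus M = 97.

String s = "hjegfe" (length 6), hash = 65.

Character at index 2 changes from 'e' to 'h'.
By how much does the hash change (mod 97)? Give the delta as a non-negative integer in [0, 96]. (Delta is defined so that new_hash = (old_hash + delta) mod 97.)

Answer: 81

Derivation:
Delta formula: (val(new) - val(old)) * B^(n-1-k) mod M
  val('h') - val('e') = 8 - 5 = 3
  B^(n-1-k) = 3^3 mod 97 = 27
  Delta = 3 * 27 mod 97 = 81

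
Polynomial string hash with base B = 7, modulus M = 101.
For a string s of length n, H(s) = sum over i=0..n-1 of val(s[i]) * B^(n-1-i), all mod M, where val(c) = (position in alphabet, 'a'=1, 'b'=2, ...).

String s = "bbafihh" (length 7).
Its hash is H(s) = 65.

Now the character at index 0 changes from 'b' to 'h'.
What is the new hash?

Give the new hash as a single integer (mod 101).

val('b') = 2, val('h') = 8
Position k = 0, exponent = n-1-k = 6
B^6 mod M = 7^6 mod 101 = 85
Delta = (8 - 2) * 85 mod 101 = 5
New hash = (65 + 5) mod 101 = 70

Answer: 70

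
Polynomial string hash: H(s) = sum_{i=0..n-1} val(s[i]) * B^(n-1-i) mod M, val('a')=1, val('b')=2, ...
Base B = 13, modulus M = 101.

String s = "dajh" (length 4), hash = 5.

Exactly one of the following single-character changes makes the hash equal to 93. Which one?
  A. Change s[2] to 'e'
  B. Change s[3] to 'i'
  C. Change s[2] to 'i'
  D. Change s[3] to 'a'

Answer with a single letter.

Answer: C

Derivation:
Option A: s[2]='j'->'e', delta=(5-10)*13^1 mod 101 = 36, hash=5+36 mod 101 = 41
Option B: s[3]='h'->'i', delta=(9-8)*13^0 mod 101 = 1, hash=5+1 mod 101 = 6
Option C: s[2]='j'->'i', delta=(9-10)*13^1 mod 101 = 88, hash=5+88 mod 101 = 93 <-- target
Option D: s[3]='h'->'a', delta=(1-8)*13^0 mod 101 = 94, hash=5+94 mod 101 = 99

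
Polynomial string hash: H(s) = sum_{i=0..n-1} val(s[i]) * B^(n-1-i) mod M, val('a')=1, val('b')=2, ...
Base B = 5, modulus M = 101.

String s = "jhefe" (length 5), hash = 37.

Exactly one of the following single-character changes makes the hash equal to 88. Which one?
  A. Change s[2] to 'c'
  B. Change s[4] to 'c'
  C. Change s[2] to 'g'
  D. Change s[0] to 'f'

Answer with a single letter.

Answer: A

Derivation:
Option A: s[2]='e'->'c', delta=(3-5)*5^2 mod 101 = 51, hash=37+51 mod 101 = 88 <-- target
Option B: s[4]='e'->'c', delta=(3-5)*5^0 mod 101 = 99, hash=37+99 mod 101 = 35
Option C: s[2]='e'->'g', delta=(7-5)*5^2 mod 101 = 50, hash=37+50 mod 101 = 87
Option D: s[0]='j'->'f', delta=(6-10)*5^4 mod 101 = 25, hash=37+25 mod 101 = 62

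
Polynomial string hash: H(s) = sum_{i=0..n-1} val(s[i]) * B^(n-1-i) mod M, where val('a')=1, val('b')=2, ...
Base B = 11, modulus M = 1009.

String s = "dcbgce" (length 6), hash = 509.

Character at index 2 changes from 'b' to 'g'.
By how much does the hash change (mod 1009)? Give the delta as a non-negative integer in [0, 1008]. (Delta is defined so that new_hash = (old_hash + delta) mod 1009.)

Delta formula: (val(new) - val(old)) * B^(n-1-k) mod M
  val('g') - val('b') = 7 - 2 = 5
  B^(n-1-k) = 11^3 mod 1009 = 322
  Delta = 5 * 322 mod 1009 = 601

Answer: 601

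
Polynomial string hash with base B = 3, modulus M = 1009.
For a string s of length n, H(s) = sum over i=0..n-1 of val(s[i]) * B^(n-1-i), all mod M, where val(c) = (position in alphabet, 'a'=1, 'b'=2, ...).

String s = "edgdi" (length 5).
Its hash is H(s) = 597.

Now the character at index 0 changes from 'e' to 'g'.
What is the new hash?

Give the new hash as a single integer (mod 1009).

val('e') = 5, val('g') = 7
Position k = 0, exponent = n-1-k = 4
B^4 mod M = 3^4 mod 1009 = 81
Delta = (7 - 5) * 81 mod 1009 = 162
New hash = (597 + 162) mod 1009 = 759

Answer: 759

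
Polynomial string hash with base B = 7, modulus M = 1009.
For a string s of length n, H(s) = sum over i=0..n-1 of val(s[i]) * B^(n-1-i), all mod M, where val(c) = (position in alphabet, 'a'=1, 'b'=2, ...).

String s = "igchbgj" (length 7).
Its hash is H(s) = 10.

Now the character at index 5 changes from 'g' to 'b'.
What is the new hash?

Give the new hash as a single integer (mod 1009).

val('g') = 7, val('b') = 2
Position k = 5, exponent = n-1-k = 1
B^1 mod M = 7^1 mod 1009 = 7
Delta = (2 - 7) * 7 mod 1009 = 974
New hash = (10 + 974) mod 1009 = 984

Answer: 984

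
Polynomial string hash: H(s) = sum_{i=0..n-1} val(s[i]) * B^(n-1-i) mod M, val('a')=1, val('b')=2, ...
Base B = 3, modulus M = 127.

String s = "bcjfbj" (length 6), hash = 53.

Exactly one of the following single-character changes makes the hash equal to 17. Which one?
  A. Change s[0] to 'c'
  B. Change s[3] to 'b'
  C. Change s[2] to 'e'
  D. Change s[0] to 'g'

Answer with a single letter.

Answer: B

Derivation:
Option A: s[0]='b'->'c', delta=(3-2)*3^5 mod 127 = 116, hash=53+116 mod 127 = 42
Option B: s[3]='f'->'b', delta=(2-6)*3^2 mod 127 = 91, hash=53+91 mod 127 = 17 <-- target
Option C: s[2]='j'->'e', delta=(5-10)*3^3 mod 127 = 119, hash=53+119 mod 127 = 45
Option D: s[0]='b'->'g', delta=(7-2)*3^5 mod 127 = 72, hash=53+72 mod 127 = 125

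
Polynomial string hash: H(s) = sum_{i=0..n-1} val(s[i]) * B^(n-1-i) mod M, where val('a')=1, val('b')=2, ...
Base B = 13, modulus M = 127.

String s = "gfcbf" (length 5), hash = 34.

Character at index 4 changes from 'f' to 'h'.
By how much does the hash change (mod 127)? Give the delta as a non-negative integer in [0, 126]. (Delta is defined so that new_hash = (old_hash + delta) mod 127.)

Delta formula: (val(new) - val(old)) * B^(n-1-k) mod M
  val('h') - val('f') = 8 - 6 = 2
  B^(n-1-k) = 13^0 mod 127 = 1
  Delta = 2 * 1 mod 127 = 2

Answer: 2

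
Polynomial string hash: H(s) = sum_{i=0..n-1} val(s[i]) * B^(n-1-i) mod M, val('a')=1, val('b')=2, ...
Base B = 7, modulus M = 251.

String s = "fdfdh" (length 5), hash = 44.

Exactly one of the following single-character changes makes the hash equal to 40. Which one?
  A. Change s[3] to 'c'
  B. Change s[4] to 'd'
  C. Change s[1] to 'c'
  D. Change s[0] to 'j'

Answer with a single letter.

Option A: s[3]='d'->'c', delta=(3-4)*7^1 mod 251 = 244, hash=44+244 mod 251 = 37
Option B: s[4]='h'->'d', delta=(4-8)*7^0 mod 251 = 247, hash=44+247 mod 251 = 40 <-- target
Option C: s[1]='d'->'c', delta=(3-4)*7^3 mod 251 = 159, hash=44+159 mod 251 = 203
Option D: s[0]='f'->'j', delta=(10-6)*7^4 mod 251 = 66, hash=44+66 mod 251 = 110

Answer: B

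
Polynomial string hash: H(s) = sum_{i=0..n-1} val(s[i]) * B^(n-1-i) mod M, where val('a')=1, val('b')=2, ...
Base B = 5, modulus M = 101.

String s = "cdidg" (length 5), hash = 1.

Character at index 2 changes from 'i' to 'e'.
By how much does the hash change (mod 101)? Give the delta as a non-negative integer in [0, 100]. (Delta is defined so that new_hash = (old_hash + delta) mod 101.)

Answer: 1

Derivation:
Delta formula: (val(new) - val(old)) * B^(n-1-k) mod M
  val('e') - val('i') = 5 - 9 = -4
  B^(n-1-k) = 5^2 mod 101 = 25
  Delta = -4 * 25 mod 101 = 1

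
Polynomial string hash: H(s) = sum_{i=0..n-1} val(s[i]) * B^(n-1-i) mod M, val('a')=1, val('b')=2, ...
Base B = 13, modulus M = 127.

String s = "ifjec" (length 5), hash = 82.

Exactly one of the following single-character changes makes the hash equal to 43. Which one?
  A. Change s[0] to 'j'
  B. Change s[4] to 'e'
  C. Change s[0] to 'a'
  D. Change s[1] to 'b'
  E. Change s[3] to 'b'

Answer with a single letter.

Option A: s[0]='i'->'j', delta=(10-9)*13^4 mod 127 = 113, hash=82+113 mod 127 = 68
Option B: s[4]='c'->'e', delta=(5-3)*13^0 mod 127 = 2, hash=82+2 mod 127 = 84
Option C: s[0]='i'->'a', delta=(1-9)*13^4 mod 127 = 112, hash=82+112 mod 127 = 67
Option D: s[1]='f'->'b', delta=(2-6)*13^3 mod 127 = 102, hash=82+102 mod 127 = 57
Option E: s[3]='e'->'b', delta=(2-5)*13^1 mod 127 = 88, hash=82+88 mod 127 = 43 <-- target

Answer: E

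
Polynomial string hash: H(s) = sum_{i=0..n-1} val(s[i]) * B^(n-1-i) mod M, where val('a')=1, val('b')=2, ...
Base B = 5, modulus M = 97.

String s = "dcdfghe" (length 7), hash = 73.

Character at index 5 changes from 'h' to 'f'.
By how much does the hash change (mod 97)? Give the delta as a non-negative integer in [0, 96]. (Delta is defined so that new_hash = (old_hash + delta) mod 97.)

Delta formula: (val(new) - val(old)) * B^(n-1-k) mod M
  val('f') - val('h') = 6 - 8 = -2
  B^(n-1-k) = 5^1 mod 97 = 5
  Delta = -2 * 5 mod 97 = 87

Answer: 87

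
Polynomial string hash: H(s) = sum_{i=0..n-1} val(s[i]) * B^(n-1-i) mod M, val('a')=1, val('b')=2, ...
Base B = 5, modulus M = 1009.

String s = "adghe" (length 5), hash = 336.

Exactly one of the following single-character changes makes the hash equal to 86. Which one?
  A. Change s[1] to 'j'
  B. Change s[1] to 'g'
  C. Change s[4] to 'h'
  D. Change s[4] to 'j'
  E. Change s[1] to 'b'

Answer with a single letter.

Answer: E

Derivation:
Option A: s[1]='d'->'j', delta=(10-4)*5^3 mod 1009 = 750, hash=336+750 mod 1009 = 77
Option B: s[1]='d'->'g', delta=(7-4)*5^3 mod 1009 = 375, hash=336+375 mod 1009 = 711
Option C: s[4]='e'->'h', delta=(8-5)*5^0 mod 1009 = 3, hash=336+3 mod 1009 = 339
Option D: s[4]='e'->'j', delta=(10-5)*5^0 mod 1009 = 5, hash=336+5 mod 1009 = 341
Option E: s[1]='d'->'b', delta=(2-4)*5^3 mod 1009 = 759, hash=336+759 mod 1009 = 86 <-- target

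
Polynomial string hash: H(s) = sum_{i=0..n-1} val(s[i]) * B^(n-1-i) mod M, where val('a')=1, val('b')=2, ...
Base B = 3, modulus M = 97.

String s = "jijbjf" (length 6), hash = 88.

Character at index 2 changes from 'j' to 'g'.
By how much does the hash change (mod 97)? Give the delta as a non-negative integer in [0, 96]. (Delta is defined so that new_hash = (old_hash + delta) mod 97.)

Delta formula: (val(new) - val(old)) * B^(n-1-k) mod M
  val('g') - val('j') = 7 - 10 = -3
  B^(n-1-k) = 3^3 mod 97 = 27
  Delta = -3 * 27 mod 97 = 16

Answer: 16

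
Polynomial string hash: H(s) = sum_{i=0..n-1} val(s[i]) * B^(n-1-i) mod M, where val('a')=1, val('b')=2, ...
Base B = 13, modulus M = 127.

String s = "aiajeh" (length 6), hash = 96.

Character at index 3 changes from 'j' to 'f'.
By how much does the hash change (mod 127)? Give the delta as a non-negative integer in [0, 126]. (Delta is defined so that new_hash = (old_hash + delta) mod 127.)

Delta formula: (val(new) - val(old)) * B^(n-1-k) mod M
  val('f') - val('j') = 6 - 10 = -4
  B^(n-1-k) = 13^2 mod 127 = 42
  Delta = -4 * 42 mod 127 = 86

Answer: 86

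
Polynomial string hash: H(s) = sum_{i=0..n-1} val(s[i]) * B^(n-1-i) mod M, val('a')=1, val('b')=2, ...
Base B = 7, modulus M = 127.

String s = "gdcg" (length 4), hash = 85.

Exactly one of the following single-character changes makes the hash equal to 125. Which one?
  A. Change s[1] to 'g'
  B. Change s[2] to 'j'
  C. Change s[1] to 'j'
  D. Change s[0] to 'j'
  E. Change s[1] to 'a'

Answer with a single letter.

Option A: s[1]='d'->'g', delta=(7-4)*7^2 mod 127 = 20, hash=85+20 mod 127 = 105
Option B: s[2]='c'->'j', delta=(10-3)*7^1 mod 127 = 49, hash=85+49 mod 127 = 7
Option C: s[1]='d'->'j', delta=(10-4)*7^2 mod 127 = 40, hash=85+40 mod 127 = 125 <-- target
Option D: s[0]='g'->'j', delta=(10-7)*7^3 mod 127 = 13, hash=85+13 mod 127 = 98
Option E: s[1]='d'->'a', delta=(1-4)*7^2 mod 127 = 107, hash=85+107 mod 127 = 65

Answer: C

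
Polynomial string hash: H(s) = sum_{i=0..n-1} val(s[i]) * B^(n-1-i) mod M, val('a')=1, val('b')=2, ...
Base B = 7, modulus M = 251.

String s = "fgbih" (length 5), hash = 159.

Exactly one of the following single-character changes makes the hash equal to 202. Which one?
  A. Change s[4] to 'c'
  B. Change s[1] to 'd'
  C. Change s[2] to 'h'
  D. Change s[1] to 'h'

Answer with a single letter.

Answer: C

Derivation:
Option A: s[4]='h'->'c', delta=(3-8)*7^0 mod 251 = 246, hash=159+246 mod 251 = 154
Option B: s[1]='g'->'d', delta=(4-7)*7^3 mod 251 = 226, hash=159+226 mod 251 = 134
Option C: s[2]='b'->'h', delta=(8-2)*7^2 mod 251 = 43, hash=159+43 mod 251 = 202 <-- target
Option D: s[1]='g'->'h', delta=(8-7)*7^3 mod 251 = 92, hash=159+92 mod 251 = 0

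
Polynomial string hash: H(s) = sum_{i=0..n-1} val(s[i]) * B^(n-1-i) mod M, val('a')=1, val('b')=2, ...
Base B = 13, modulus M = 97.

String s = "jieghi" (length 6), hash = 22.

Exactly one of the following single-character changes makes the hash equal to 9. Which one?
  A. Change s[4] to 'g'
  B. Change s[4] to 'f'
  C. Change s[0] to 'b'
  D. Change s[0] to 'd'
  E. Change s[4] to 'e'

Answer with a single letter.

Option A: s[4]='h'->'g', delta=(7-8)*13^1 mod 97 = 84, hash=22+84 mod 97 = 9 <-- target
Option B: s[4]='h'->'f', delta=(6-8)*13^1 mod 97 = 71, hash=22+71 mod 97 = 93
Option C: s[0]='j'->'b', delta=(2-10)*13^5 mod 97 = 87, hash=22+87 mod 97 = 12
Option D: s[0]='j'->'d', delta=(4-10)*13^5 mod 97 = 41, hash=22+41 mod 97 = 63
Option E: s[4]='h'->'e', delta=(5-8)*13^1 mod 97 = 58, hash=22+58 mod 97 = 80

Answer: A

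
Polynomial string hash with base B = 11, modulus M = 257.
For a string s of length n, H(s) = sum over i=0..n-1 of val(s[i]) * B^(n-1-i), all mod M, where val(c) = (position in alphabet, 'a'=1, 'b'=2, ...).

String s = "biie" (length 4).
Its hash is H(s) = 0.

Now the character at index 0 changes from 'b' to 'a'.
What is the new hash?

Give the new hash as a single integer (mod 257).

val('b') = 2, val('a') = 1
Position k = 0, exponent = n-1-k = 3
B^3 mod M = 11^3 mod 257 = 46
Delta = (1 - 2) * 46 mod 257 = 211
New hash = (0 + 211) mod 257 = 211

Answer: 211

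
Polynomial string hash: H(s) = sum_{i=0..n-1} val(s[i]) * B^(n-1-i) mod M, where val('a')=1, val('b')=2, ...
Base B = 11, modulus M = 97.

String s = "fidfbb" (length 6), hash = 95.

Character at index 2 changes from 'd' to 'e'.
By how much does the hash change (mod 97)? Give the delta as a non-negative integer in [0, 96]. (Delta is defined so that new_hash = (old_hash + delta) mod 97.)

Delta formula: (val(new) - val(old)) * B^(n-1-k) mod M
  val('e') - val('d') = 5 - 4 = 1
  B^(n-1-k) = 11^3 mod 97 = 70
  Delta = 1 * 70 mod 97 = 70

Answer: 70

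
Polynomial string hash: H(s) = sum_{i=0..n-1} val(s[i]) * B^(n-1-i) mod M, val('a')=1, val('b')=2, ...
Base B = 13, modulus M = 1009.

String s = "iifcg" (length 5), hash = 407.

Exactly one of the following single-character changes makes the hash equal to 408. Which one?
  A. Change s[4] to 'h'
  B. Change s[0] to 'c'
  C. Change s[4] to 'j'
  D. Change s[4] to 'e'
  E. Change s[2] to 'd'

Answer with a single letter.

Answer: A

Derivation:
Option A: s[4]='g'->'h', delta=(8-7)*13^0 mod 1009 = 1, hash=407+1 mod 1009 = 408 <-- target
Option B: s[0]='i'->'c', delta=(3-9)*13^4 mod 1009 = 164, hash=407+164 mod 1009 = 571
Option C: s[4]='g'->'j', delta=(10-7)*13^0 mod 1009 = 3, hash=407+3 mod 1009 = 410
Option D: s[4]='g'->'e', delta=(5-7)*13^0 mod 1009 = 1007, hash=407+1007 mod 1009 = 405
Option E: s[2]='f'->'d', delta=(4-6)*13^2 mod 1009 = 671, hash=407+671 mod 1009 = 69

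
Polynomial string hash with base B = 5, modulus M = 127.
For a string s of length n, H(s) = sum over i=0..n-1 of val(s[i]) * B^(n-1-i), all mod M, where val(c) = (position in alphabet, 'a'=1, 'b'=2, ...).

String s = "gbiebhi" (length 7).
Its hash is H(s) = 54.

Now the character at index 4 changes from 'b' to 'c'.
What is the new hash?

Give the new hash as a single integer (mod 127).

val('b') = 2, val('c') = 3
Position k = 4, exponent = n-1-k = 2
B^2 mod M = 5^2 mod 127 = 25
Delta = (3 - 2) * 25 mod 127 = 25
New hash = (54 + 25) mod 127 = 79

Answer: 79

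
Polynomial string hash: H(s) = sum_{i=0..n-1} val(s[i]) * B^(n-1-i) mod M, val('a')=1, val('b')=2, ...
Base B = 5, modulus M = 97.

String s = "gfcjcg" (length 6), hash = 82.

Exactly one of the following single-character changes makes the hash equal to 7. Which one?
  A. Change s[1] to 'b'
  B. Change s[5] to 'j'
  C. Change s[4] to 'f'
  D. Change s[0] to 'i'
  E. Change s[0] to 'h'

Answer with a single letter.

Option A: s[1]='f'->'b', delta=(2-6)*5^4 mod 97 = 22, hash=82+22 mod 97 = 7 <-- target
Option B: s[5]='g'->'j', delta=(10-7)*5^0 mod 97 = 3, hash=82+3 mod 97 = 85
Option C: s[4]='c'->'f', delta=(6-3)*5^1 mod 97 = 15, hash=82+15 mod 97 = 0
Option D: s[0]='g'->'i', delta=(9-7)*5^5 mod 97 = 42, hash=82+42 mod 97 = 27
Option E: s[0]='g'->'h', delta=(8-7)*5^5 mod 97 = 21, hash=82+21 mod 97 = 6

Answer: A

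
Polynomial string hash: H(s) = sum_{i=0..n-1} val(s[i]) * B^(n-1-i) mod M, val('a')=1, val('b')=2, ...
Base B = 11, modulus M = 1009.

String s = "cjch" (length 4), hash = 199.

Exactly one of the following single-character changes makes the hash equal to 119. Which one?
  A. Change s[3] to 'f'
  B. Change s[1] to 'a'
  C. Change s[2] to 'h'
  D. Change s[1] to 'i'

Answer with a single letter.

Answer: B

Derivation:
Option A: s[3]='h'->'f', delta=(6-8)*11^0 mod 1009 = 1007, hash=199+1007 mod 1009 = 197
Option B: s[1]='j'->'a', delta=(1-10)*11^2 mod 1009 = 929, hash=199+929 mod 1009 = 119 <-- target
Option C: s[2]='c'->'h', delta=(8-3)*11^1 mod 1009 = 55, hash=199+55 mod 1009 = 254
Option D: s[1]='j'->'i', delta=(9-10)*11^2 mod 1009 = 888, hash=199+888 mod 1009 = 78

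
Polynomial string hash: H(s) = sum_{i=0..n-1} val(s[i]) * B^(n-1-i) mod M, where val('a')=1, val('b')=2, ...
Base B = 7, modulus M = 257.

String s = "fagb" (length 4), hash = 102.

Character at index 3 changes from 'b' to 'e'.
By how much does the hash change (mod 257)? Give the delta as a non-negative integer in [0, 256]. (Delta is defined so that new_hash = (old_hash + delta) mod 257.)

Delta formula: (val(new) - val(old)) * B^(n-1-k) mod M
  val('e') - val('b') = 5 - 2 = 3
  B^(n-1-k) = 7^0 mod 257 = 1
  Delta = 3 * 1 mod 257 = 3

Answer: 3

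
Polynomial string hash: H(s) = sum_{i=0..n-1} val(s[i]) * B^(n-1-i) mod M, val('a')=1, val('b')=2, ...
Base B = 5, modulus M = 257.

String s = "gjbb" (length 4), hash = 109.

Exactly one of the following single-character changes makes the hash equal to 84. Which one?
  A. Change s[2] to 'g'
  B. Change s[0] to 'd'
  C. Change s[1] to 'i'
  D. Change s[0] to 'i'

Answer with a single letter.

Option A: s[2]='b'->'g', delta=(7-2)*5^1 mod 257 = 25, hash=109+25 mod 257 = 134
Option B: s[0]='g'->'d', delta=(4-7)*5^3 mod 257 = 139, hash=109+139 mod 257 = 248
Option C: s[1]='j'->'i', delta=(9-10)*5^2 mod 257 = 232, hash=109+232 mod 257 = 84 <-- target
Option D: s[0]='g'->'i', delta=(9-7)*5^3 mod 257 = 250, hash=109+250 mod 257 = 102

Answer: C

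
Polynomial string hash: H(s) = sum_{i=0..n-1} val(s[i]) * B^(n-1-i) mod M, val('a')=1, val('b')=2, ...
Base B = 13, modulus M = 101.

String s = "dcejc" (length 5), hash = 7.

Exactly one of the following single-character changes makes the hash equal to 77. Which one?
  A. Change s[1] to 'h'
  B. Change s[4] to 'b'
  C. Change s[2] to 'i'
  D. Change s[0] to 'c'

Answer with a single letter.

Option A: s[1]='c'->'h', delta=(8-3)*13^3 mod 101 = 77, hash=7+77 mod 101 = 84
Option B: s[4]='c'->'b', delta=(2-3)*13^0 mod 101 = 100, hash=7+100 mod 101 = 6
Option C: s[2]='e'->'i', delta=(9-5)*13^2 mod 101 = 70, hash=7+70 mod 101 = 77 <-- target
Option D: s[0]='d'->'c', delta=(3-4)*13^4 mod 101 = 22, hash=7+22 mod 101 = 29

Answer: C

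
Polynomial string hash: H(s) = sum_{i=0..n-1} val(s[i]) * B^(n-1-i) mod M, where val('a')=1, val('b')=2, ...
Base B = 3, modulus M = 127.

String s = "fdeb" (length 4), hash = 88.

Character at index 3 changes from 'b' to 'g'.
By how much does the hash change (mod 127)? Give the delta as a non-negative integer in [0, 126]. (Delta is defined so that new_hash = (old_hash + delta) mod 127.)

Delta formula: (val(new) - val(old)) * B^(n-1-k) mod M
  val('g') - val('b') = 7 - 2 = 5
  B^(n-1-k) = 3^0 mod 127 = 1
  Delta = 5 * 1 mod 127 = 5

Answer: 5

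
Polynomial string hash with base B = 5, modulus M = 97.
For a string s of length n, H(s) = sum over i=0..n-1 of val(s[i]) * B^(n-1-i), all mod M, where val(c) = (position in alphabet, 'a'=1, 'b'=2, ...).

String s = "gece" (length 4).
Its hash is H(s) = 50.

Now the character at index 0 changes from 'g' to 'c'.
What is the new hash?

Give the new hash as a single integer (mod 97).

Answer: 35

Derivation:
val('g') = 7, val('c') = 3
Position k = 0, exponent = n-1-k = 3
B^3 mod M = 5^3 mod 97 = 28
Delta = (3 - 7) * 28 mod 97 = 82
New hash = (50 + 82) mod 97 = 35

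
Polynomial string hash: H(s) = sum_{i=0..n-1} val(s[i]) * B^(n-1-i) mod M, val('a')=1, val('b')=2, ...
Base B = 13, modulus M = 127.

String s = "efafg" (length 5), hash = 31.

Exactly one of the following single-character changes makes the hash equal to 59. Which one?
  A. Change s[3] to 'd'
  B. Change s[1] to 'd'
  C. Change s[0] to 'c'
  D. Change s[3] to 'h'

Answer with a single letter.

Answer: C

Derivation:
Option A: s[3]='f'->'d', delta=(4-6)*13^1 mod 127 = 101, hash=31+101 mod 127 = 5
Option B: s[1]='f'->'d', delta=(4-6)*13^3 mod 127 = 51, hash=31+51 mod 127 = 82
Option C: s[0]='e'->'c', delta=(3-5)*13^4 mod 127 = 28, hash=31+28 mod 127 = 59 <-- target
Option D: s[3]='f'->'h', delta=(8-6)*13^1 mod 127 = 26, hash=31+26 mod 127 = 57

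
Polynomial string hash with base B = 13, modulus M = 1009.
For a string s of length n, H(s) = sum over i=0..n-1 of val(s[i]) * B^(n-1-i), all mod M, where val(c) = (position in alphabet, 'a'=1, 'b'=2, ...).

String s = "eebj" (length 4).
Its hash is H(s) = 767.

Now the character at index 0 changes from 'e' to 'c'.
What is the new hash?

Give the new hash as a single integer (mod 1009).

val('e') = 5, val('c') = 3
Position k = 0, exponent = n-1-k = 3
B^3 mod M = 13^3 mod 1009 = 179
Delta = (3 - 5) * 179 mod 1009 = 651
New hash = (767 + 651) mod 1009 = 409

Answer: 409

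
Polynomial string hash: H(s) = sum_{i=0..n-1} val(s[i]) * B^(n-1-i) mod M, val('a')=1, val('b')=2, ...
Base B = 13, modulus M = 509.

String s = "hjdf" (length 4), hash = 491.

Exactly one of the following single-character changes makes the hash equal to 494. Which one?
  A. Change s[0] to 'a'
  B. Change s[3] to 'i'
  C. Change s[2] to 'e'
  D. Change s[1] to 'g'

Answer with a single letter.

Option A: s[0]='h'->'a', delta=(1-8)*13^3 mod 509 = 400, hash=491+400 mod 509 = 382
Option B: s[3]='f'->'i', delta=(9-6)*13^0 mod 509 = 3, hash=491+3 mod 509 = 494 <-- target
Option C: s[2]='d'->'e', delta=(5-4)*13^1 mod 509 = 13, hash=491+13 mod 509 = 504
Option D: s[1]='j'->'g', delta=(7-10)*13^2 mod 509 = 2, hash=491+2 mod 509 = 493

Answer: B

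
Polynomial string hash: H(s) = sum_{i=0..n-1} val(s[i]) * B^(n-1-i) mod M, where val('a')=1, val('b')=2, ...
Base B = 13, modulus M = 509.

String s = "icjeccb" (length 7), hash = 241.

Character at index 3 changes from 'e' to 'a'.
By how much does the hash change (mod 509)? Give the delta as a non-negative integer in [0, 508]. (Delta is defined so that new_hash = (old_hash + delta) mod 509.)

Answer: 374

Derivation:
Delta formula: (val(new) - val(old)) * B^(n-1-k) mod M
  val('a') - val('e') = 1 - 5 = -4
  B^(n-1-k) = 13^3 mod 509 = 161
  Delta = -4 * 161 mod 509 = 374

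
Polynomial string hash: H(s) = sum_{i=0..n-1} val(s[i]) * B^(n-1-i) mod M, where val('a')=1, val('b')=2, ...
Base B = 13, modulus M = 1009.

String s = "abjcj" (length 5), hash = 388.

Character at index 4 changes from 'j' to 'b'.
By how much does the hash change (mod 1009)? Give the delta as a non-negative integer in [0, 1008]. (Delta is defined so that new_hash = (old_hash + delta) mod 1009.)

Delta formula: (val(new) - val(old)) * B^(n-1-k) mod M
  val('b') - val('j') = 2 - 10 = -8
  B^(n-1-k) = 13^0 mod 1009 = 1
  Delta = -8 * 1 mod 1009 = 1001

Answer: 1001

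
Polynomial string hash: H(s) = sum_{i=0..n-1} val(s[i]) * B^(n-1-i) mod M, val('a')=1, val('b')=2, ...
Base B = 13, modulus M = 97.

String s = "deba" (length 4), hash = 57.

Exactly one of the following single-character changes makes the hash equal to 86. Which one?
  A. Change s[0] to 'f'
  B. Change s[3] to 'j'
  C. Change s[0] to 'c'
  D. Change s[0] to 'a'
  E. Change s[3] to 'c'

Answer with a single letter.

Answer: A

Derivation:
Option A: s[0]='d'->'f', delta=(6-4)*13^3 mod 97 = 29, hash=57+29 mod 97 = 86 <-- target
Option B: s[3]='a'->'j', delta=(10-1)*13^0 mod 97 = 9, hash=57+9 mod 97 = 66
Option C: s[0]='d'->'c', delta=(3-4)*13^3 mod 97 = 34, hash=57+34 mod 97 = 91
Option D: s[0]='d'->'a', delta=(1-4)*13^3 mod 97 = 5, hash=57+5 mod 97 = 62
Option E: s[3]='a'->'c', delta=(3-1)*13^0 mod 97 = 2, hash=57+2 mod 97 = 59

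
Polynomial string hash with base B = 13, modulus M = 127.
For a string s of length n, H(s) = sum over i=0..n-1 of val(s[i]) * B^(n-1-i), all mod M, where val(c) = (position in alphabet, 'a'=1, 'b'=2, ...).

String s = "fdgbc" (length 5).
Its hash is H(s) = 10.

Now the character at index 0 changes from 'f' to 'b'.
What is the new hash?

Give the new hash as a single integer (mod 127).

Answer: 66

Derivation:
val('f') = 6, val('b') = 2
Position k = 0, exponent = n-1-k = 4
B^4 mod M = 13^4 mod 127 = 113
Delta = (2 - 6) * 113 mod 127 = 56
New hash = (10 + 56) mod 127 = 66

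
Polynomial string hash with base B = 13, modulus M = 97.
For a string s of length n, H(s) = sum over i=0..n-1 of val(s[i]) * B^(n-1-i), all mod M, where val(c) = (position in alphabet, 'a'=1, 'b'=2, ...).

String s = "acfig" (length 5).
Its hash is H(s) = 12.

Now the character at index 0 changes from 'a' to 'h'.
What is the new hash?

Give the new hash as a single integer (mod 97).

Answer: 22

Derivation:
val('a') = 1, val('h') = 8
Position k = 0, exponent = n-1-k = 4
B^4 mod M = 13^4 mod 97 = 43
Delta = (8 - 1) * 43 mod 97 = 10
New hash = (12 + 10) mod 97 = 22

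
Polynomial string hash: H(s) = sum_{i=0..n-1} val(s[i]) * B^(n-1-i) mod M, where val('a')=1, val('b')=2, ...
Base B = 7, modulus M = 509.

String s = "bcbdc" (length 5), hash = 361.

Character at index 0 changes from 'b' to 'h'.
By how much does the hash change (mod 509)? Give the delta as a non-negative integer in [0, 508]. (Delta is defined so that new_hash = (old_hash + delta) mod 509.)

Answer: 154

Derivation:
Delta formula: (val(new) - val(old)) * B^(n-1-k) mod M
  val('h') - val('b') = 8 - 2 = 6
  B^(n-1-k) = 7^4 mod 509 = 365
  Delta = 6 * 365 mod 509 = 154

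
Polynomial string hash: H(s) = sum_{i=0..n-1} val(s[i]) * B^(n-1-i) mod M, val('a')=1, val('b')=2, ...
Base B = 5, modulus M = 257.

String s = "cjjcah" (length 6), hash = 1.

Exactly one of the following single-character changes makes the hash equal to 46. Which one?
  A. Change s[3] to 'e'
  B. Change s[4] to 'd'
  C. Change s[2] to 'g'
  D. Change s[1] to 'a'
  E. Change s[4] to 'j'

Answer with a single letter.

Option A: s[3]='c'->'e', delta=(5-3)*5^2 mod 257 = 50, hash=1+50 mod 257 = 51
Option B: s[4]='a'->'d', delta=(4-1)*5^1 mod 257 = 15, hash=1+15 mod 257 = 16
Option C: s[2]='j'->'g', delta=(7-10)*5^3 mod 257 = 139, hash=1+139 mod 257 = 140
Option D: s[1]='j'->'a', delta=(1-10)*5^4 mod 257 = 29, hash=1+29 mod 257 = 30
Option E: s[4]='a'->'j', delta=(10-1)*5^1 mod 257 = 45, hash=1+45 mod 257 = 46 <-- target

Answer: E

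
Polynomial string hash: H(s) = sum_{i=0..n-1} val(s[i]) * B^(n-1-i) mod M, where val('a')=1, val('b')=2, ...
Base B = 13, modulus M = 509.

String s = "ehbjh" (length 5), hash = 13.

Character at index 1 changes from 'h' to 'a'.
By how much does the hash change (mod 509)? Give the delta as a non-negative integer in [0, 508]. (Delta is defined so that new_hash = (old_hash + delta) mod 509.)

Answer: 400

Derivation:
Delta formula: (val(new) - val(old)) * B^(n-1-k) mod M
  val('a') - val('h') = 1 - 8 = -7
  B^(n-1-k) = 13^3 mod 509 = 161
  Delta = -7 * 161 mod 509 = 400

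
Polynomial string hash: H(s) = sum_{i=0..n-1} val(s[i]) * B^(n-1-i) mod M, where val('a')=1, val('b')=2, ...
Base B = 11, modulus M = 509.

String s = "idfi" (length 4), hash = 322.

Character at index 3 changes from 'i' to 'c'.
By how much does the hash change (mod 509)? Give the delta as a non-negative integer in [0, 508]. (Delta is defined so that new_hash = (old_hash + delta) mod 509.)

Answer: 503

Derivation:
Delta formula: (val(new) - val(old)) * B^(n-1-k) mod M
  val('c') - val('i') = 3 - 9 = -6
  B^(n-1-k) = 11^0 mod 509 = 1
  Delta = -6 * 1 mod 509 = 503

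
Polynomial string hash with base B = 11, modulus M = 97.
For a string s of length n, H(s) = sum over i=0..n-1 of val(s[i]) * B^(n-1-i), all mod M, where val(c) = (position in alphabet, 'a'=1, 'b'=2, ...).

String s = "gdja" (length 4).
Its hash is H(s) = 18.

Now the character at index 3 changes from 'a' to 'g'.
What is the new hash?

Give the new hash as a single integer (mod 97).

val('a') = 1, val('g') = 7
Position k = 3, exponent = n-1-k = 0
B^0 mod M = 11^0 mod 97 = 1
Delta = (7 - 1) * 1 mod 97 = 6
New hash = (18 + 6) mod 97 = 24

Answer: 24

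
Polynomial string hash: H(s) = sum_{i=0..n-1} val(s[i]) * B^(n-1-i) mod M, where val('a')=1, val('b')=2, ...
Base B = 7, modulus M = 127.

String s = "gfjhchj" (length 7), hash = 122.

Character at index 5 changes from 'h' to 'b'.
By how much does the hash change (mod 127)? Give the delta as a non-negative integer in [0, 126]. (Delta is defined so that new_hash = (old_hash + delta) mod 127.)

Answer: 85

Derivation:
Delta formula: (val(new) - val(old)) * B^(n-1-k) mod M
  val('b') - val('h') = 2 - 8 = -6
  B^(n-1-k) = 7^1 mod 127 = 7
  Delta = -6 * 7 mod 127 = 85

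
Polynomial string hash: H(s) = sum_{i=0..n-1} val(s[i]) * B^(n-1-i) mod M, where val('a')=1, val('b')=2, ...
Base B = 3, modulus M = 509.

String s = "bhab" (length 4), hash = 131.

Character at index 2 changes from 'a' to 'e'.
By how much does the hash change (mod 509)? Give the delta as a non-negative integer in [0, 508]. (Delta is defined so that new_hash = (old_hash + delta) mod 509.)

Delta formula: (val(new) - val(old)) * B^(n-1-k) mod M
  val('e') - val('a') = 5 - 1 = 4
  B^(n-1-k) = 3^1 mod 509 = 3
  Delta = 4 * 3 mod 509 = 12

Answer: 12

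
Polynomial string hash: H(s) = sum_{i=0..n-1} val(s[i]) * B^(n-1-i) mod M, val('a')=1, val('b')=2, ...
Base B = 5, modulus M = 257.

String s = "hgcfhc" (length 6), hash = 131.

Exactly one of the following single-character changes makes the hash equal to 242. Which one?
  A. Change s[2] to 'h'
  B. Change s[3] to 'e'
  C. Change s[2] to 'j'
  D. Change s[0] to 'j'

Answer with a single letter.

Answer: A

Derivation:
Option A: s[2]='c'->'h', delta=(8-3)*5^3 mod 257 = 111, hash=131+111 mod 257 = 242 <-- target
Option B: s[3]='f'->'e', delta=(5-6)*5^2 mod 257 = 232, hash=131+232 mod 257 = 106
Option C: s[2]='c'->'j', delta=(10-3)*5^3 mod 257 = 104, hash=131+104 mod 257 = 235
Option D: s[0]='h'->'j', delta=(10-8)*5^5 mod 257 = 82, hash=131+82 mod 257 = 213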